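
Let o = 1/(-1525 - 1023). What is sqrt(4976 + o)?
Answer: sqrt(164825011)/182 ≈ 70.541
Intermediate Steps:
o = -1/2548 (o = 1/(-2548) = -1/2548 ≈ -0.00039246)
sqrt(4976 + o) = sqrt(4976 - 1/2548) = sqrt(12678847/2548) = sqrt(164825011)/182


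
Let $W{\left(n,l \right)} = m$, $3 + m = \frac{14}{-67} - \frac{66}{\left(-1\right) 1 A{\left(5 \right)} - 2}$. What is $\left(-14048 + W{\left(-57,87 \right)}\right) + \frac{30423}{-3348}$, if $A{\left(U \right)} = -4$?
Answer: $- \frac{1053783919}{74772} \approx -14093.0$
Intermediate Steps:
$m = - \frac{2426}{67}$ ($m = -3 + \left(\frac{14}{-67} - \frac{66}{\left(-1\right) 1 \left(-4\right) - 2}\right) = -3 + \left(14 \left(- \frac{1}{67}\right) - \frac{66}{\left(-1\right) \left(-4\right) - 2}\right) = -3 - \left(\frac{14}{67} + \frac{66}{4 - 2}\right) = -3 - \left(\frac{14}{67} + \frac{66}{2}\right) = -3 - \frac{2225}{67} = - \frac{2426}{67} \approx -36.209$)
$W{\left(n,l \right)} = - \frac{2426}{67}$
$\left(-14048 + W{\left(-57,87 \right)}\right) + \frac{30423}{-3348} = \left(-14048 - \frac{2426}{67}\right) + \frac{30423}{-3348} = - \frac{943642}{67} + 30423 \left(- \frac{1}{3348}\right) = - \frac{943642}{67} - \frac{10141}{1116} = - \frac{1053783919}{74772}$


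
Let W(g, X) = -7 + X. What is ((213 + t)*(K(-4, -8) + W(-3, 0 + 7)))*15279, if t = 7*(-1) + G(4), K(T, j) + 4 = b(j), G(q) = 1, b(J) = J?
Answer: -37953036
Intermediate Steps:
K(T, j) = -4 + j
t = -6 (t = 7*(-1) + 1 = -7 + 1 = -6)
((213 + t)*(K(-4, -8) + W(-3, 0 + 7)))*15279 = ((213 - 6)*((-4 - 8) + (-7 + (0 + 7))))*15279 = (207*(-12 + (-7 + 7)))*15279 = (207*(-12 + 0))*15279 = (207*(-12))*15279 = -2484*15279 = -37953036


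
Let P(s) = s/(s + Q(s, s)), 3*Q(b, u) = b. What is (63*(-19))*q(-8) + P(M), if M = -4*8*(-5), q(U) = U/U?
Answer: -4785/4 ≈ -1196.3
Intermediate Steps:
Q(b, u) = b/3
q(U) = 1
M = 160 (M = -32*(-5) = 160)
P(s) = ¾ (P(s) = s/(s + s/3) = s/((4*s/3)) = (3/(4*s))*s = ¾)
(63*(-19))*q(-8) + P(M) = (63*(-19))*1 + ¾ = -1197*1 + ¾ = -1197 + ¾ = -4785/4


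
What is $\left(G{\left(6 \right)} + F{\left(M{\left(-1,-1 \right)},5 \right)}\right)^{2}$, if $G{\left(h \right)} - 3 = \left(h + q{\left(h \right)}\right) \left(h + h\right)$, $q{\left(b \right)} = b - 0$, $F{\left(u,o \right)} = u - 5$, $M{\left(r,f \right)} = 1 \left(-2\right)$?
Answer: $19600$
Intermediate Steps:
$M{\left(r,f \right)} = -2$
$F{\left(u,o \right)} = -5 + u$
$q{\left(b \right)} = b$ ($q{\left(b \right)} = b + 0 = b$)
$G{\left(h \right)} = 3 + 4 h^{2}$ ($G{\left(h \right)} = 3 + \left(h + h\right) \left(h + h\right) = 3 + 2 h 2 h = 3 + 4 h^{2}$)
$\left(G{\left(6 \right)} + F{\left(M{\left(-1,-1 \right)},5 \right)}\right)^{2} = \left(\left(3 + 4 \cdot 6^{2}\right) - 7\right)^{2} = \left(\left(3 + 4 \cdot 36\right) - 7\right)^{2} = \left(\left(3 + 144\right) - 7\right)^{2} = \left(147 - 7\right)^{2} = 140^{2} = 19600$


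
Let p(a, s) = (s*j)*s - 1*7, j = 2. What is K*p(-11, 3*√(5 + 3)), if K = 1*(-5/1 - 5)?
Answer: -1370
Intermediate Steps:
K = -10 (K = 1*(-5*1 - 5) = 1*(-5 - 5) = 1*(-10) = -10)
p(a, s) = -7 + 2*s² (p(a, s) = (s*2)*s - 1*7 = (2*s)*s - 7 = 2*s² - 7 = -7 + 2*s²)
K*p(-11, 3*√(5 + 3)) = -10*(-7 + 2*(3*√(5 + 3))²) = -10*(-7 + 2*(3*√8)²) = -10*(-7 + 2*(3*(2*√2))²) = -10*(-7 + 2*(6*√2)²) = -10*(-7 + 2*72) = -10*(-7 + 144) = -10*137 = -1370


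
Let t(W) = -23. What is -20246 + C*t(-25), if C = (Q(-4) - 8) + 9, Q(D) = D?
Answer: -20177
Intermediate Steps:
C = -3 (C = (-4 - 8) + 9 = -12 + 9 = -3)
-20246 + C*t(-25) = -20246 - 3*(-23) = -20246 + 69 = -20177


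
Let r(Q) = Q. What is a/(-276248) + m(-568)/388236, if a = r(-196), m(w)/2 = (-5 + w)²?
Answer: 270054395/159597349 ≈ 1.6921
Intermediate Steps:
m(w) = 2*(-5 + w)²
a = -196
a/(-276248) + m(-568)/388236 = -196/(-276248) + (2*(-5 - 568)²)/388236 = -196*(-1/276248) + (2*(-573)²)*(1/388236) = 7/9866 + (2*328329)*(1/388236) = 7/9866 + 656658*(1/388236) = 7/9866 + 109443/64706 = 270054395/159597349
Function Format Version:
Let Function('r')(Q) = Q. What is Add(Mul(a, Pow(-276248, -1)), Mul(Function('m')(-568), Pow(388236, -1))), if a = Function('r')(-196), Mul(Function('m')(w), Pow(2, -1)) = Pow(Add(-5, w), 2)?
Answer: Rational(270054395, 159597349) ≈ 1.6921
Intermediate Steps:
Function('m')(w) = Mul(2, Pow(Add(-5, w), 2))
a = -196
Add(Mul(a, Pow(-276248, -1)), Mul(Function('m')(-568), Pow(388236, -1))) = Add(Mul(-196, Pow(-276248, -1)), Mul(Mul(2, Pow(Add(-5, -568), 2)), Pow(388236, -1))) = Add(Mul(-196, Rational(-1, 276248)), Mul(Mul(2, Pow(-573, 2)), Rational(1, 388236))) = Add(Rational(7, 9866), Mul(Mul(2, 328329), Rational(1, 388236))) = Add(Rational(7, 9866), Mul(656658, Rational(1, 388236))) = Add(Rational(7, 9866), Rational(109443, 64706)) = Rational(270054395, 159597349)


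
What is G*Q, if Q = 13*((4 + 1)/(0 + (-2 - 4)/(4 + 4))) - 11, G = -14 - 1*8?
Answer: 6446/3 ≈ 2148.7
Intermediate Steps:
G = -22 (G = -14 - 8 = -22)
Q = -293/3 (Q = 13*(5/(0 - 6/8)) - 11 = 13*(5/(0 - 6*⅛)) - 11 = 13*(5/(0 - ¾)) - 11 = 13*(5/(-¾)) - 11 = 13*(5*(-4/3)) - 11 = 13*(-20/3) - 11 = -260/3 - 11 = -293/3 ≈ -97.667)
G*Q = -22*(-293/3) = 6446/3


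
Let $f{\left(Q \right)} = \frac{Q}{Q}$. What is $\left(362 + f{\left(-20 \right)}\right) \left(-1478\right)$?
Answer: $-536514$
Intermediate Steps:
$f{\left(Q \right)} = 1$
$\left(362 + f{\left(-20 \right)}\right) \left(-1478\right) = \left(362 + 1\right) \left(-1478\right) = 363 \left(-1478\right) = -536514$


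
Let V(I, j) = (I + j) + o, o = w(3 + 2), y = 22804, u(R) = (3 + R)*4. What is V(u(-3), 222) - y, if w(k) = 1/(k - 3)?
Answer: -45163/2 ≈ -22582.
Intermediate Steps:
u(R) = 12 + 4*R
w(k) = 1/(-3 + k)
o = 1/2 (o = 1/(-3 + (3 + 2)) = 1/(-3 + 5) = 1/2 ≈ 0.50000)
V(I, j) = 1/2 + I + j (V(I, j) = (I + j) + 1/2 = 1/2 + I + j)
V(u(-3), 222) - y = (1/2 + (12 + 4*(-3)) + 222) - 1*22804 = (1/2 + (12 - 12) + 222) - 22804 = (1/2 + 0 + 222) - 22804 = 445/2 - 22804 = -45163/2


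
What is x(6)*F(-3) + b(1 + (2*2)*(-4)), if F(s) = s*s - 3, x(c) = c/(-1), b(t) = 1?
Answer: -35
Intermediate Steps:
x(c) = -c (x(c) = c*(-1) = -c)
F(s) = -3 + s² (F(s) = s² - 3 = -3 + s²)
x(6)*F(-3) + b(1 + (2*2)*(-4)) = (-1*6)*(-3 + (-3)²) + 1 = -6*(-3 + 9) + 1 = -6*6 + 1 = -36 + 1 = -35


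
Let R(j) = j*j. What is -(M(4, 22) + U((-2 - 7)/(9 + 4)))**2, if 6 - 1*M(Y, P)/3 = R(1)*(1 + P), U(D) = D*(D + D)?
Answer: -71520849/28561 ≈ -2504.1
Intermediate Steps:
R(j) = j**2
U(D) = 2*D**2 (U(D) = D*(2*D) = 2*D**2)
M(Y, P) = 15 - 3*P (M(Y, P) = 18 - 3*1**2*(1 + P) = 18 - 3*(1 + P) = 18 + (-3 - 3*P) = 15 - 3*P)
-(M(4, 22) + U((-2 - 7)/(9 + 4)))**2 = -((15 - 3*22) + 2*((-2 - 7)/(9 + 4))**2)**2 = -((15 - 66) + 2*(-9/13)**2)**2 = -(-51 + 2*(-9*1/13)**2)**2 = -(-51 + 2*(-9/13)**2)**2 = -(-51 + 2*(81/169))**2 = -(-51 + 162/169)**2 = -(-8457/169)**2 = -1*71520849/28561 = -71520849/28561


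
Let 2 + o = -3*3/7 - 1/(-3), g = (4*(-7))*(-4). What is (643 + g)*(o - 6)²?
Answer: 26684720/441 ≈ 60510.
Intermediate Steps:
g = 112 (g = -28*(-4) = 112)
o = -62/21 (o = -2 + (-3*3/7 - 1/(-3)) = -2 + (-9*⅐ - 1*(-⅓)) = -2 + (-9/7 + ⅓) = -2 - 20/21 = -62/21 ≈ -2.9524)
(643 + g)*(o - 6)² = (643 + 112)*(-62/21 - 6)² = 755*(-188/21)² = 755*(35344/441) = 26684720/441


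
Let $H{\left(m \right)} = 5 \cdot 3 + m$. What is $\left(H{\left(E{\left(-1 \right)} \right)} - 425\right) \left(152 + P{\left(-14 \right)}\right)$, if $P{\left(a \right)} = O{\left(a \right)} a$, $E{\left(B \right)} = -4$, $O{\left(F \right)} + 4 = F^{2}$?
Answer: $1049904$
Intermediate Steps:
$O{\left(F \right)} = -4 + F^{2}$
$P{\left(a \right)} = a \left(-4 + a^{2}\right)$ ($P{\left(a \right)} = \left(-4 + a^{2}\right) a = a \left(-4 + a^{2}\right)$)
$H{\left(m \right)} = 15 + m$
$\left(H{\left(E{\left(-1 \right)} \right)} - 425\right) \left(152 + P{\left(-14 \right)}\right) = \left(\left(15 - 4\right) - 425\right) \left(152 - 14 \left(-4 + \left(-14\right)^{2}\right)\right) = \left(11 - 425\right) \left(152 - 14 \left(-4 + 196\right)\right) = - 414 \left(152 - 2688\right) = \left(-414\right) \left(-2536\right) = 1049904$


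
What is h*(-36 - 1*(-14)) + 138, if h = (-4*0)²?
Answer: 138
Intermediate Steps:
h = 0 (h = 0² = 0)
h*(-36 - 1*(-14)) + 138 = 0*(-36 - 1*(-14)) + 138 = 0*(-36 + 14) + 138 = 0*(-22) + 138 = 0 + 138 = 138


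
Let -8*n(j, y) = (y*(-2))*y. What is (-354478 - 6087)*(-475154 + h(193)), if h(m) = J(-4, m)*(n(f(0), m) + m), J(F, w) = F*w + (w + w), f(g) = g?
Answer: 2988492883965/2 ≈ 1.4942e+12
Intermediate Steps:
n(j, y) = y²/4 (n(j, y) = -y*(-2)*y/8 = -(-2*y)*y/8 = -(-1)*y²/4 = y²/4)
J(F, w) = 2*w + F*w (J(F, w) = F*w + 2*w = 2*w + F*w)
h(m) = -2*m*(m + m²/4) (h(m) = (m*(2 - 4))*(m²/4 + m) = (m*(-2))*(m + m²/4) = (-2*m)*(m + m²/4) = -2*m*(m + m²/4))
(-354478 - 6087)*(-475154 + h(193)) = (-354478 - 6087)*(-475154 - ½*193²*(4 + 193)) = -360565*(-475154 - ½*37249*197) = -360565*(-475154 - 7338053/2) = -360565*(-8288361/2) = 2988492883965/2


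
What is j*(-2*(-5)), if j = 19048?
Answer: 190480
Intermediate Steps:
j*(-2*(-5)) = 19048*(-2*(-5)) = 19048*10 = 190480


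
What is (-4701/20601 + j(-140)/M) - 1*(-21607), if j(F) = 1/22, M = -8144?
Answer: 26583819433069/1230346656 ≈ 21607.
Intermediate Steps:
j(F) = 1/22
(-4701/20601 + j(-140)/M) - 1*(-21607) = (-4701/20601 + (1/22)/(-8144)) - 1*(-21607) = (-4701*1/20601 + (1/22)*(-1/8144)) + 21607 = (-1567/6867 - 1/179168) + 21607 = -280763123/1230346656 + 21607 = 26583819433069/1230346656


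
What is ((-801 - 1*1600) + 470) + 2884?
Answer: 953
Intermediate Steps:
((-801 - 1*1600) + 470) + 2884 = ((-801 - 1600) + 470) + 2884 = (-2401 + 470) + 2884 = -1931 + 2884 = 953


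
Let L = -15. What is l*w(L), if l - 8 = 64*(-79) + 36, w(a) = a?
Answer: 75180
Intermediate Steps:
l = -5012 (l = 8 + (64*(-79) + 36) = 8 + (-5056 + 36) = 8 - 5020 = -5012)
l*w(L) = -5012*(-15) = 75180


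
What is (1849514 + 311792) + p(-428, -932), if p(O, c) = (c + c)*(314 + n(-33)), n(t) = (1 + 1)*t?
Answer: 1699034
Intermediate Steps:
n(t) = 2*t
p(O, c) = 496*c (p(O, c) = (c + c)*(314 + 2*(-33)) = (2*c)*(314 - 66) = (2*c)*248 = 496*c)
(1849514 + 311792) + p(-428, -932) = (1849514 + 311792) + 496*(-932) = 2161306 - 462272 = 1699034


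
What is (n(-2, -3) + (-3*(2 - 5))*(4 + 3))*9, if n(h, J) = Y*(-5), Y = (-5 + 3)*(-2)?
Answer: 387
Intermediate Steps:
Y = 4 (Y = -2*(-2) = 4)
n(h, J) = -20 (n(h, J) = 4*(-5) = -20)
(n(-2, -3) + (-3*(2 - 5))*(4 + 3))*9 = (-20 + (-3*(2 - 5))*(4 + 3))*9 = (-20 - 3*(-3)*7)*9 = (-20 + 9*7)*9 = (-20 + 63)*9 = 43*9 = 387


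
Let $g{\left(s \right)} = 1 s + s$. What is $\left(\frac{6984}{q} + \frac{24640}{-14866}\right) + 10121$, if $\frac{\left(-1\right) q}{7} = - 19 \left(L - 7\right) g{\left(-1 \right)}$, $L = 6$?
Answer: $\frac{10029826745}{988589} \approx 10146.0$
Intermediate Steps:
$g{\left(s \right)} = 2 s$ ($g{\left(s \right)} = s + s = 2 s$)
$q = 266$ ($q = - 7 - 19 \left(6 - 7\right) 2 \left(-1\right) = - 7 \left(-19\right) \left(-1\right) \left(-2\right) = - 7 \cdot 19 \left(-2\right) = \left(-7\right) \left(-38\right) = 266$)
$\left(\frac{6984}{q} + \frac{24640}{-14866}\right) + 10121 = \left(\frac{6984}{266} + \frac{24640}{-14866}\right) + 10121 = \left(6984 \cdot \frac{1}{266} + 24640 \left(- \frac{1}{14866}\right)\right) + 10121 = \left(\frac{3492}{133} - \frac{12320}{7433}\right) + 10121 = \frac{24317476}{988589} + 10121 = \frac{10029826745}{988589}$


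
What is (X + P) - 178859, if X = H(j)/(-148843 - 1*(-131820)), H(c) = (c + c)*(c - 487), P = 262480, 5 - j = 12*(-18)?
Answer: 1423597855/17023 ≈ 83628.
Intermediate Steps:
j = 221 (j = 5 - 12*(-18) = 5 - 1*(-216) = 5 + 216 = 221)
H(c) = 2*c*(-487 + c) (H(c) = (2*c)*(-487 + c) = 2*c*(-487 + c))
X = 117572/17023 (X = (2*221*(-487 + 221))/(-148843 - 1*(-131820)) = (2*221*(-266))/(-148843 + 131820) = -117572/(-17023) = -117572*(-1/17023) = 117572/17023 ≈ 6.9067)
(X + P) - 178859 = (117572/17023 + 262480) - 178859 = 4468314612/17023 - 178859 = 1423597855/17023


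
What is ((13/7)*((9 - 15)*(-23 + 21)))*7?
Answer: 156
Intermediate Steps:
((13/7)*((9 - 15)*(-23 + 21)))*7 = ((13*(1/7))*(-6*(-2)))*7 = ((13/7)*12)*7 = (156/7)*7 = 156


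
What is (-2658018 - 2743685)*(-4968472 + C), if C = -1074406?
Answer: 32641832221234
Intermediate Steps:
(-2658018 - 2743685)*(-4968472 + C) = (-2658018 - 2743685)*(-4968472 - 1074406) = -5401703*(-6042878) = 32641832221234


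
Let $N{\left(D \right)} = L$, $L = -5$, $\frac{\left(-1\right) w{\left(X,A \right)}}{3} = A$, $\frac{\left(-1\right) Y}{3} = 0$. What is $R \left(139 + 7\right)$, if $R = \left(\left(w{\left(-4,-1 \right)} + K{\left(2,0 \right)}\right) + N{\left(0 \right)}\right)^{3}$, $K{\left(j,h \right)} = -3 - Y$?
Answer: $-18250$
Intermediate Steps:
$Y = 0$ ($Y = \left(-3\right) 0 = 0$)
$w{\left(X,A \right)} = - 3 A$
$N{\left(D \right)} = -5$
$K{\left(j,h \right)} = -3$ ($K{\left(j,h \right)} = -3 - 0 = -3 + 0 = -3$)
$R = -125$ ($R = \left(\left(\left(-3\right) \left(-1\right) - 3\right) - 5\right)^{3} = \left(\left(3 - 3\right) - 5\right)^{3} = \left(0 - 5\right)^{3} = \left(-5\right)^{3} = -125$)
$R \left(139 + 7\right) = - 125 \left(139 + 7\right) = \left(-125\right) 146 = -18250$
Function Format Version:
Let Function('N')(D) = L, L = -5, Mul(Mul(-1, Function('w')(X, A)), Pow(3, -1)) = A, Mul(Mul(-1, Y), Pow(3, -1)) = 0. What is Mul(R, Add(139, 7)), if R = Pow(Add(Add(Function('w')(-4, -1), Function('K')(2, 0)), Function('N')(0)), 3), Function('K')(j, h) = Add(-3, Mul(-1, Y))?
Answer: -18250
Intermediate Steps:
Y = 0 (Y = Mul(-3, 0) = 0)
Function('w')(X, A) = Mul(-3, A)
Function('N')(D) = -5
Function('K')(j, h) = -3 (Function('K')(j, h) = Add(-3, Mul(-1, 0)) = Add(-3, 0) = -3)
R = -125 (R = Pow(Add(Add(Mul(-3, -1), -3), -5), 3) = Pow(Add(Add(3, -3), -5), 3) = Pow(Add(0, -5), 3) = Pow(-5, 3) = -125)
Mul(R, Add(139, 7)) = Mul(-125, Add(139, 7)) = Mul(-125, 146) = -18250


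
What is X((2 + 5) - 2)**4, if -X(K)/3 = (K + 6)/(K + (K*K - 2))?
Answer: 1185921/614656 ≈ 1.9294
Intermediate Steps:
X(K) = -3*(6 + K)/(-2 + K + K**2) (X(K) = -3*(K + 6)/(K + (K*K - 2)) = -3*(6 + K)/(K + (K**2 - 2)) = -3*(6 + K)/(K + (-2 + K**2)) = -3*(6 + K)/(-2 + K + K**2))
X((2 + 5) - 2)**4 = (3*(-6 - ((2 + 5) - 2))/(-2 + ((2 + 5) - 2) + ((2 + 5) - 2)**2))**4 = (3*(-6 - (7 - 2))/(-2 + (7 - 2) + (7 - 2)**2))**4 = (3*(-6 - 1*5)/(-2 + 5 + 5**2))**4 = (3*(-6 - 5)/(-2 + 5 + 25))**4 = (3*(-11)/28)**4 = (3*(1/28)*(-11))**4 = (-33/28)**4 = 1185921/614656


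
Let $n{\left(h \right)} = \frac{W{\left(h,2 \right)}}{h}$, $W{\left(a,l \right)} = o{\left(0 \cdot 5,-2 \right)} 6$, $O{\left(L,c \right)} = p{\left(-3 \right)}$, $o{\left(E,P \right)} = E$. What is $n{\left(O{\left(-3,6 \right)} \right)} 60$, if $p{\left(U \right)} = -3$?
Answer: $0$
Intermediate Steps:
$O{\left(L,c \right)} = -3$
$W{\left(a,l \right)} = 0$ ($W{\left(a,l \right)} = 0 \cdot 5 \cdot 6 = 0 \cdot 6 = 0$)
$n{\left(h \right)} = 0$ ($n{\left(h \right)} = \frac{0}{h} = 0$)
$n{\left(O{\left(-3,6 \right)} \right)} 60 = 0 \cdot 60 = 0$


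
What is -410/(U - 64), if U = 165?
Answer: -410/101 ≈ -4.0594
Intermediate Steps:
-410/(U - 64) = -410/(165 - 64) = -410/101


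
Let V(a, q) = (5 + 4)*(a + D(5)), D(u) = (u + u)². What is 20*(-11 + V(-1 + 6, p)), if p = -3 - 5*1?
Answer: 18680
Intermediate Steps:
D(u) = 4*u² (D(u) = (2*u)² = 4*u²)
p = -8 (p = -3 - 5 = -8)
V(a, q) = 900 + 9*a (V(a, q) = (5 + 4)*(a + 4*5²) = 9*(a + 4*25) = 9*(a + 100) = 9*(100 + a) = 900 + 9*a)
20*(-11 + V(-1 + 6, p)) = 20*(-11 + (900 + 9*(-1 + 6))) = 20*(-11 + (900 + 9*5)) = 20*(-11 + (900 + 45)) = 20*(-11 + 945) = 20*934 = 18680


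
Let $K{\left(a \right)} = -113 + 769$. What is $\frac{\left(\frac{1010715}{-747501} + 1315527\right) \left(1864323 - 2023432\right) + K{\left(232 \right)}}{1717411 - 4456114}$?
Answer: $\frac{17384545180734928}{227464803467} \approx 76427.0$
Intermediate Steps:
$K{\left(a \right)} = 656$
$\frac{\left(\frac{1010715}{-747501} + 1315527\right) \left(1864323 - 2023432\right) + K{\left(232 \right)}}{1717411 - 4456114} = \frac{\left(\frac{1010715}{-747501} + 1315527\right) \left(1864323 - 2023432\right) + 656}{1717411 - 4456114} = \frac{\left(1010715 \left(- \frac{1}{747501}\right) + 1315527\right) \left(-159109\right) + 656}{-2738703} = \left(\left(- \frac{336905}{249167} + 1315527\right) \left(-159109\right) + 656\right) \left(- \frac{1}{2738703}\right) = \left(\frac{327785579104}{249167} \left(-159109\right) + 656\right) \left(- \frac{1}{2738703}\right) = \left(- \frac{52153635705658336}{249167} + 656\right) \left(- \frac{1}{2738703}\right) = \left(- \frac{52153635542204784}{249167}\right) \left(- \frac{1}{2738703}\right) = \frac{17384545180734928}{227464803467}$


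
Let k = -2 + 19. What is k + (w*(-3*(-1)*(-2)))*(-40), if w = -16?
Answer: -3823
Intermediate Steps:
k = 17
k + (w*(-3*(-1)*(-2)))*(-40) = 17 - 16*(-3*(-1))*(-2)*(-40) = 17 - 48*(-2)*(-40) = 17 - 16*(-6)*(-40) = 17 + 96*(-40) = 17 - 3840 = -3823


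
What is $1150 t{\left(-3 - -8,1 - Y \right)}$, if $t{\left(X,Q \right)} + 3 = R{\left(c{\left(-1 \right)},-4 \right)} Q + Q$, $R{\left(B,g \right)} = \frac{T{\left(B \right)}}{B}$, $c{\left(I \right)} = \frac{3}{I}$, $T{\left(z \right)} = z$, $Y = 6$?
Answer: $-14950$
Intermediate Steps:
$R{\left(B,g \right)} = 1$ ($R{\left(B,g \right)} = \frac{B}{B} = 1$)
$t{\left(X,Q \right)} = -3 + 2 Q$ ($t{\left(X,Q \right)} = -3 + \left(1 Q + Q\right) = -3 + \left(Q + Q\right) = -3 + 2 Q$)
$1150 t{\left(-3 - -8,1 - Y \right)} = 1150 \left(-3 + 2 \left(1 - 6\right)\right) = 1150 \left(-3 + 2 \left(-5\right)\right) = 1150 \left(-3 - 10\right) = 1150 \left(-13\right) = -14950$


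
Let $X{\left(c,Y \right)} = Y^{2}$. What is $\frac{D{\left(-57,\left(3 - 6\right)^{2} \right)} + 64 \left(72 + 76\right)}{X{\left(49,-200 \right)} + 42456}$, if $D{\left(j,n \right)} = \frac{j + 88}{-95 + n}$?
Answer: $\frac{74051}{644656} \approx 0.11487$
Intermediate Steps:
$D{\left(j,n \right)} = \frac{88 + j}{-95 + n}$
$\frac{D{\left(-57,\left(3 - 6\right)^{2} \right)} + 64 \left(72 + 76\right)}{X{\left(49,-200 \right)} + 42456} = \frac{\frac{88 - 57}{-95 + \left(3 - 6\right)^{2}} + 64 \left(72 + 76\right)}{\left(-200\right)^{2} + 42456} = \frac{\frac{1}{-95 + \left(-3\right)^{2}} \cdot 31 + 64 \cdot 148}{40000 + 42456} = \frac{\frac{1}{-95 + 9} \cdot 31 + 9472}{82456} = \left(\frac{1}{-86} \cdot 31 + 9472\right) \frac{1}{82456} = \left(\left(- \frac{1}{86}\right) 31 + 9472\right) \frac{1}{82456} = \left(- \frac{31}{86} + 9472\right) \frac{1}{82456} = \frac{814561}{86} \cdot \frac{1}{82456} = \frac{74051}{644656}$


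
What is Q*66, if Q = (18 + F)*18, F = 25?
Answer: 51084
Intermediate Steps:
Q = 774 (Q = (18 + 25)*18 = 43*18 = 774)
Q*66 = 774*66 = 51084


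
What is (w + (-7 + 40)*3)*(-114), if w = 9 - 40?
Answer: -7752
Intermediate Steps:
w = -31
(w + (-7 + 40)*3)*(-114) = (-31 + (-7 + 40)*3)*(-114) = (-31 + 33*3)*(-114) = (-31 + 99)*(-114) = 68*(-114) = -7752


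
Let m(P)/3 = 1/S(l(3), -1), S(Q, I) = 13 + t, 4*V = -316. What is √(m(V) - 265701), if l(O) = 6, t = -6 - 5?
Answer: I*√1062798/2 ≈ 515.46*I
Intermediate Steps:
V = -79 (V = (¼)*(-316) = -79)
t = -11
S(Q, I) = 2 (S(Q, I) = 13 - 11 = 2)
m(P) = 3/2
√(m(V) - 265701) = √(3/2 - 265701) = √(-531399/2) = I*√1062798/2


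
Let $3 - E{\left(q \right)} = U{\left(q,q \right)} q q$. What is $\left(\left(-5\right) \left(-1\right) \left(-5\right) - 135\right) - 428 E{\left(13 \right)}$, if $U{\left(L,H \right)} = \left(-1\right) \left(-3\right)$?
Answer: $215552$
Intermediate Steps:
$U{\left(L,H \right)} = 3$
$E{\left(q \right)} = 3 - 3 q^{2}$ ($E{\left(q \right)} = 3 - 3 q q = 3 - 3 q^{2}$)
$\left(\left(-5\right) \left(-1\right) \left(-5\right) - 135\right) - 428 E{\left(13 \right)} = \left(\left(-5\right) \left(-1\right) \left(-5\right) - 135\right) - 428 \left(3 - 3 \cdot 13^{2}\right) = \left(5 \left(-5\right) - 135\right) - 428 \left(3 - 507\right) = \left(-25 - 135\right) - 428 \left(3 - 507\right) = -160 - -215712 = -160 + 215712 = 215552$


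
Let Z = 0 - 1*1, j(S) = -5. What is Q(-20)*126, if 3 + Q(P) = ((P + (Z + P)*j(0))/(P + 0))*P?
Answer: 10332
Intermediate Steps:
Z = -1 (Z = 0 - 1 = -1)
Q(P) = 2 - 4*P (Q(P) = -3 + ((P + (-1 + P)*(-5))/(P + 0))*P = -3 + ((P + (5 - 5*P))/P)*P = -3 + ((5 - 4*P)/P)*P = -3 + (5 - 4*P) = 2 - 4*P)
Q(-20)*126 = (2 - 4*(-20))*126 = (2 + 80)*126 = 82*126 = 10332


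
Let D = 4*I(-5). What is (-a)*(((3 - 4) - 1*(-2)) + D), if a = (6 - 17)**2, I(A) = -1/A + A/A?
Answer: -3509/5 ≈ -701.80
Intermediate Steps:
I(A) = 1 - 1/A (I(A) = -1/A + 1 = 1 - 1/A)
a = 121 (a = (-11)**2 = 121)
D = 24/5 (D = 4*((-1 - 5)/(-5)) = 4*(-1/5*(-6)) = 4*(6/5) = 24/5 ≈ 4.8000)
(-a)*(((3 - 4) - 1*(-2)) + D) = (-1*121)*(((3 - 4) - 1*(-2)) + 24/5) = -121*((-1 + 2) + 24/5) = -121*(1 + 24/5) = -121*29/5 = -3509/5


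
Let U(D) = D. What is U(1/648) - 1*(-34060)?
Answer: 22070881/648 ≈ 34060.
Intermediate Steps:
U(1/648) - 1*(-34060) = 1/648 - 1*(-34060) = 1/648 + 34060 = 22070881/648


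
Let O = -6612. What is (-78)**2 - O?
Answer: 12696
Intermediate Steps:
(-78)**2 - O = (-78)**2 - 1*(-6612) = 6084 + 6612 = 12696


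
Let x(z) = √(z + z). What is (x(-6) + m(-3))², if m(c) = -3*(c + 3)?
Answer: -12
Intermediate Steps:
m(c) = -9 - 3*c (m(c) = -3*(3 + c) = -9 - 3*c)
x(z) = √2*√z (x(z) = √(2*z) = √2*√z)
(x(-6) + m(-3))² = (√2*√(-6) + (-9 - 3*(-3)))² = (√2*(I*√6) + (-9 + 9))² = (2*I*√3 + 0)² = (2*I*√3)² = -12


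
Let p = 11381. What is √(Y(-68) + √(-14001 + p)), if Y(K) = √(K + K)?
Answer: √2*√I*√(√34 + √655) ≈ 5.6057 + 5.6057*I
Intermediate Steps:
Y(K) = √2*√K (Y(K) = √(2*K) = √2*√K)
√(Y(-68) + √(-14001 + p)) = √(√2*√(-68) + √(-14001 + 11381)) = √(√2*(2*I*√17) + √(-2620)) = √(2*I*√34 + 2*I*√655)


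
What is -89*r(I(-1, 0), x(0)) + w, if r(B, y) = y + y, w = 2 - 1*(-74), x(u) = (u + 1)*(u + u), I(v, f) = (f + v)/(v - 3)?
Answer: 76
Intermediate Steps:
I(v, f) = (f + v)/(-3 + v)
x(u) = 2*u*(1 + u) (x(u) = (1 + u)*(2*u) = 2*u*(1 + u))
w = 76 (w = 2 + 74 = 76)
r(B, y) = 2*y
-89*r(I(-1, 0), x(0)) + w = -178*2*0*(1 + 0) + 76 = -178*2*0*1 + 76 = -178*0 + 76 = -89*0 + 76 = 0 + 76 = 76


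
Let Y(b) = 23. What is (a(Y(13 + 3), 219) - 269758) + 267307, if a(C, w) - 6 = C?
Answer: -2422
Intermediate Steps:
a(C, w) = 6 + C
(a(Y(13 + 3), 219) - 269758) + 267307 = ((6 + 23) - 269758) + 267307 = (29 - 269758) + 267307 = -269729 + 267307 = -2422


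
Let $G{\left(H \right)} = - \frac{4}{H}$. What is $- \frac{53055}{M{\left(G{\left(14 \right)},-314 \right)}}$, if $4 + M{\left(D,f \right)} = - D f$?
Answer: $\frac{371385}{656} \approx 566.14$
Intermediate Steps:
$M{\left(D,f \right)} = -4 - D f$
$- \frac{53055}{M{\left(G{\left(14 \right)},-314 \right)}} = - \frac{53055}{-4 - - \frac{4}{14} \left(-314\right)} = - \frac{53055}{-4 - \left(-4\right) \frac{1}{14} \left(-314\right)} = - \frac{53055}{-4 - \left(- \frac{2}{7}\right) \left(-314\right)} = - \frac{53055}{-4 - \frac{628}{7}} = - \frac{53055}{- \frac{656}{7}} = \left(-53055\right) \left(- \frac{7}{656}\right) = \frac{371385}{656}$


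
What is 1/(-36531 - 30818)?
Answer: -1/67349 ≈ -1.4848e-5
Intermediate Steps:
1/(-36531 - 30818) = 1/(-67349) = -1/67349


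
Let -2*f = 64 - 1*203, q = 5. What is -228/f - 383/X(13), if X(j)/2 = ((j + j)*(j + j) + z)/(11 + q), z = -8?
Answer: -182626/23213 ≈ -7.8674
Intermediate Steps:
f = 139/2 (f = -(64 - 1*203)/2 = -(64 - 203)/2 = -½*(-139) = 139/2 ≈ 69.500)
X(j) = -1 + j²/2 (X(j) = 2*(((j + j)*(j + j) - 8)/(11 + 5)) = 2*(((2*j)*(2*j) - 8)/16) = 2*((4*j² - 8)*(1/16)) = 2*((-8 + 4*j²)*(1/16)) = 2*(-½ + j²/4) = -1 + j²/2)
-228/f - 383/X(13) = -228/139/2 - 383/(-1 + (½)*13²) = -228*2/139 - 383/(-1 + (½)*169) = -456/139 - 383/(-1 + 169/2) = -456/139 - 383/167/2 = -456/139 - 383*2/167 = -456/139 - 766/167 = -182626/23213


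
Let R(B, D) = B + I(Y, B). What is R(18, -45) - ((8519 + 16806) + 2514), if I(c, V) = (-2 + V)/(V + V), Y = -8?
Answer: -250385/9 ≈ -27821.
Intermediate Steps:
I(c, V) = (-2 + V)/(2*V) (I(c, V) = (-2 + V)/((2*V)) = (-2 + V)*(1/(2*V)) = (-2 + V)/(2*V))
R(B, D) = B + (-2 + B)/(2*B)
R(18, -45) - ((8519 + 16806) + 2514) = (1/2 + 18 - 1/18) - ((8519 + 16806) + 2514) = (1/2 + 18 - 1*1/18) - (25325 + 2514) = (1/2 + 18 - 1/18) - 1*27839 = 166/9 - 27839 = -250385/9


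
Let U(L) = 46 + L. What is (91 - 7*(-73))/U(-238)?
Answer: -301/96 ≈ -3.1354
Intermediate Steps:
(91 - 7*(-73))/U(-238) = (91 - 7*(-73))/(46 - 238) = (91 + 511)/(-192) = 602*(-1/192) = -301/96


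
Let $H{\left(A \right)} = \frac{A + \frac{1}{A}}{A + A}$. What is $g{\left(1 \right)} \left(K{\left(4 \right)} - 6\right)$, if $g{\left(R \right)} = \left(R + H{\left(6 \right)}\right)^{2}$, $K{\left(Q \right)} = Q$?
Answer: $- \frac{11881}{2592} \approx -4.5837$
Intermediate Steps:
$H{\left(A \right)} = \frac{A + \frac{1}{A}}{2 A}$
$g{\left(R \right)} = \left(\frac{37}{72} + R\right)^{2}$ ($g{\left(R \right)} = \left(R + \frac{1 + 6^{2}}{2 \cdot 36}\right)^{2} = \left(R + \frac{1}{2} \cdot \frac{1}{36} \left(1 + 36\right)\right)^{2} = \left(R + \frac{1}{2} \cdot \frac{1}{36} \cdot 37\right)^{2} = \left(R + \frac{37}{72}\right)^{2} = \left(\frac{37}{72} + R\right)^{2}$)
$g{\left(1 \right)} \left(K{\left(4 \right)} - 6\right) = \frac{\left(37 + 72 \cdot 1\right)^{2}}{5184} \left(4 - 6\right) = \frac{\left(37 + 72\right)^{2}}{5184} \left(4 - 6\right) = \frac{109^{2}}{5184} \left(-2\right) = \frac{1}{5184} \cdot 11881 \left(-2\right) = \frac{11881}{5184} \left(-2\right) = - \frac{11881}{2592}$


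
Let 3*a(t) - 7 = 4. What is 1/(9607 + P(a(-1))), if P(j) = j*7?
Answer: 3/28898 ≈ 0.00010381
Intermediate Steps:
a(t) = 11/3 (a(t) = 7/3 + (1/3)*4 = 7/3 + 4/3 = 11/3)
P(j) = 7*j
1/(9607 + P(a(-1))) = 1/(9607 + 7*(11/3)) = 1/(9607 + 77/3) = 1/(28898/3) = 3/28898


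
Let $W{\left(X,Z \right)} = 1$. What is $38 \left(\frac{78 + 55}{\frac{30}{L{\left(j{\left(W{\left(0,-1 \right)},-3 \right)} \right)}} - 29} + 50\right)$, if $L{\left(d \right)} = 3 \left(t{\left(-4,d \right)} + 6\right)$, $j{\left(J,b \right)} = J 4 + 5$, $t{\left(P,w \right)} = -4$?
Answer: $\frac{20273}{12} \approx 1689.4$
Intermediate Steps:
$j{\left(J,b \right)} = 5 + 4 J$ ($j{\left(J,b \right)} = 4 J + 5 = 5 + 4 J$)
$L{\left(d \right)} = 6$ ($L{\left(d \right)} = 3 \left(-4 + 6\right) = 3 \cdot 2 = 6$)
$38 \left(\frac{78 + 55}{\frac{30}{L{\left(j{\left(W{\left(0,-1 \right)},-3 \right)} \right)}} - 29} + 50\right) = 38 \left(\frac{78 + 55}{\frac{30}{6} - 29} + 50\right) = 38 \left(\frac{133}{30 \cdot \frac{1}{6} - 29} + 50\right) = 38 \left(\frac{133}{5 - 29} + 50\right) = 38 \left(\frac{133}{-24} + 50\right) = 38 \left(133 \left(- \frac{1}{24}\right) + 50\right) = 38 \left(- \frac{133}{24} + 50\right) = 38 \cdot \frac{1067}{24} = \frac{20273}{12}$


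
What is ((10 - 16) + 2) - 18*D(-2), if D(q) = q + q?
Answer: 68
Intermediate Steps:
D(q) = 2*q
((10 - 16) + 2) - 18*D(-2) = ((10 - 16) + 2) - 36*(-2) = (-6 + 2) - 18*(-4) = -4 + 72 = 68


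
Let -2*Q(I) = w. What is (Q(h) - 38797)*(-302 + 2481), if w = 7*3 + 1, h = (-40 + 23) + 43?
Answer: -84562632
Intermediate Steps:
h = 26 (h = -17 + 43 = 26)
w = 22 (w = 21 + 1 = 22)
Q(I) = -11 (Q(I) = -1/2*22 = -11)
(Q(h) - 38797)*(-302 + 2481) = (-11 - 38797)*(-302 + 2481) = -38808*2179 = -84562632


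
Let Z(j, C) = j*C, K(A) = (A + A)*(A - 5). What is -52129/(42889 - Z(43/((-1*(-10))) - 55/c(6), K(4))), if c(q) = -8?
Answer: -260645/214892 ≈ -1.2129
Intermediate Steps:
K(A) = 2*A*(-5 + A) (K(A) = (2*A)*(-5 + A) = 2*A*(-5 + A))
Z(j, C) = C*j
-52129/(42889 - Z(43/((-1*(-10))) - 55/c(6), K(4))) = -52129/(42889 - 2*4*(-5 + 4)*(43/((-1*(-10))) - 55/(-8))) = -52129/(42889 - 2*4*(-1)*(43/10 - 55*(-⅛))) = -52129/(42889 - (-8)*(43*(⅒) + 55/8)) = -52129/(42889 - (-8)*(43/10 + 55/8)) = -52129/(42889 - (-8)*447/40) = -52129/(42889 - 1*(-447/5)) = -52129/(42889 + 447/5) = -52129/214892/5 = -52129*5/214892 = -260645/214892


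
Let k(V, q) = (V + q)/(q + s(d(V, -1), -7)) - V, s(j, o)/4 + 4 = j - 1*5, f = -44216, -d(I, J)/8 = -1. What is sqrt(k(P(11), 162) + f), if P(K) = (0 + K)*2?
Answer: I*sqrt(276082090)/79 ≈ 210.33*I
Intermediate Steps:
d(I, J) = 8 (d(I, J) = -8*(-1) = 8)
s(j, o) = -36 + 4*j (s(j, o) = -16 + 4*(j - 1*5) = -16 + 4*(j - 5) = -16 + 4*(-5 + j) = -16 + (-20 + 4*j) = -36 + 4*j)
P(K) = 2*K (P(K) = K*2 = 2*K)
k(V, q) = -V + (V + q)/(-4 + q) (k(V, q) = (V + q)/(q + (-36 + 4*8)) - V = (V + q)/(q + (-36 + 32)) - V = (V + q)/(q - 4) - V = (V + q)/(-4 + q) - V = -V + (V + q)/(-4 + q))
sqrt(k(P(11), 162) + f) = sqrt((162 + 5*(2*11) - 1*2*11*162)/(-4 + 162) - 44216) = sqrt((162 + 5*22 - 1*22*162)/158 - 44216) = sqrt((162 + 110 - 3564)/158 - 44216) = sqrt((1/158)*(-3292) - 44216) = sqrt(-1646/79 - 44216) = sqrt(-3494710/79) = I*sqrt(276082090)/79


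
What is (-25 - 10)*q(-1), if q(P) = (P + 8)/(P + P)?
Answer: 245/2 ≈ 122.50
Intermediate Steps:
q(P) = (8 + P)/(2*P) (q(P) = (8 + P)/((2*P)) = (8 + P)*(1/(2*P)) = (8 + P)/(2*P))
(-25 - 10)*q(-1) = (-25 - 10)*((½)*(8 - 1)/(-1)) = -35*(-1)*7/2 = -35*(-7/2) = 245/2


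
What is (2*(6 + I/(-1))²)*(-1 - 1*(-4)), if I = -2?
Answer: 384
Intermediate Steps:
(2*(6 + I/(-1))²)*(-1 - 1*(-4)) = (2*(6 - 2/(-1))²)*(-1 - 1*(-4)) = (2*(6 - 2*(-1))²)*(-1 + 4) = (2*(6 + 2)²)*3 = (2*8²)*3 = (2*64)*3 = 128*3 = 384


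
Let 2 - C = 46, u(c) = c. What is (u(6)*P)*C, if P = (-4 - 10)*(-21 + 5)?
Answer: -59136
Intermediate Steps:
C = -44 (C = 2 - 1*46 = 2 - 46 = -44)
P = 224 (P = -14*(-16) = 224)
(u(6)*P)*C = (6*224)*(-44) = 1344*(-44) = -59136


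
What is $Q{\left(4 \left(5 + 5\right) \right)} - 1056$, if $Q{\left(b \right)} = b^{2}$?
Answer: $544$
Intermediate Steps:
$Q{\left(4 \left(5 + 5\right) \right)} - 1056 = \left(4 \left(5 + 5\right)\right)^{2} - 1056 = \left(4 \cdot 10\right)^{2} - 1056 = 40^{2} - 1056 = 1600 - 1056 = 544$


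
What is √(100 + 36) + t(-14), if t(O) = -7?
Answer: -7 + 2*√34 ≈ 4.6619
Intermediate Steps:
√(100 + 36) + t(-14) = √(100 + 36) - 7 = √136 - 7 = 2*√34 - 7 = -7 + 2*√34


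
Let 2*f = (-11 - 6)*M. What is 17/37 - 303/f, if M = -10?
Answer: -9766/3145 ≈ -3.1052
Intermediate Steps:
f = 85 (f = ((-11 - 6)*(-10))/2 = (-17*(-10))/2 = (½)*170 = 85)
17/37 - 303/f = 17/37 - 303/85 = -9766/3145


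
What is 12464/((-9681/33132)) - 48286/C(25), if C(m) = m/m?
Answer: -293471338/3227 ≈ -90943.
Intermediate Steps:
C(m) = 1
12464/((-9681/33132)) - 48286/C(25) = 12464/((-9681/33132)) - 48286/1 = 12464/((-9681*1/33132)) - 48286*1 = 12464/(-3227/11044) - 48286 = 12464*(-11044/3227) - 48286 = -137652416/3227 - 48286 = -293471338/3227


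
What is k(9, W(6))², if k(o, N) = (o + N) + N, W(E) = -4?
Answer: 1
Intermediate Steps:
k(o, N) = o + 2*N (k(o, N) = (N + o) + N = o + 2*N)
k(9, W(6))² = (9 + 2*(-4))² = (9 - 8)² = 1² = 1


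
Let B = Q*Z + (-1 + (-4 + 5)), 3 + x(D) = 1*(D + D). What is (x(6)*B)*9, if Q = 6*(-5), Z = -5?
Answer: 12150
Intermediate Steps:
x(D) = -3 + 2*D (x(D) = -3 + 1*(D + D) = -3 + 1*(2*D) = -3 + 2*D)
Q = -30
B = 150 (B = -30*(-5) + (-1 + (-4 + 5)) = 150 + (-1 + 1) = 150 + 0 = 150)
(x(6)*B)*9 = ((-3 + 2*6)*150)*9 = ((-3 + 12)*150)*9 = (9*150)*9 = 1350*9 = 12150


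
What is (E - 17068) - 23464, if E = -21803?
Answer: -62335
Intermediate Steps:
(E - 17068) - 23464 = (-21803 - 17068) - 23464 = -38871 - 23464 = -62335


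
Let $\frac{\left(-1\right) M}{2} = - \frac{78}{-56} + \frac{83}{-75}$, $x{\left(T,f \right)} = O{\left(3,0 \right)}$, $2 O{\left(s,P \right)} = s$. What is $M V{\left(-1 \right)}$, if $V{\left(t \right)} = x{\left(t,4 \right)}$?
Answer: $- \frac{601}{700} \approx -0.85857$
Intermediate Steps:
$O{\left(s,P \right)} = \frac{s}{2}$
$x{\left(T,f \right)} = \frac{3}{2}$ ($x{\left(T,f \right)} = \frac{1}{2} \cdot 3 = \frac{3}{2}$)
$V{\left(t \right)} = \frac{3}{2}$
$M = - \frac{601}{1050}$ ($M = - 2 \left(- \frac{78}{-56} + \frac{83}{-75}\right) = - 2 \left(\left(-78\right) \left(- \frac{1}{56}\right) + 83 \left(- \frac{1}{75}\right)\right) = - 2 \left(\frac{39}{28} - \frac{83}{75}\right) = \left(-2\right) \frac{601}{2100} = - \frac{601}{1050} \approx -0.57238$)
$M V{\left(-1 \right)} = \left(- \frac{601}{1050}\right) \frac{3}{2} = - \frac{601}{700}$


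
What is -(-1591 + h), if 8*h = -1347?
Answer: 14075/8 ≈ 1759.4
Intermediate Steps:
h = -1347/8 (h = (⅛)*(-1347) = -1347/8 ≈ -168.38)
-(-1591 + h) = -(-1591 - 1347/8) = -1*(-14075/8) = 14075/8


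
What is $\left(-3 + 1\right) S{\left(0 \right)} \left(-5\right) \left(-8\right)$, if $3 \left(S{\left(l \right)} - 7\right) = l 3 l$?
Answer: $-560$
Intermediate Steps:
$S{\left(l \right)} = 7 + l^{2}$ ($S{\left(l \right)} = 7 + \frac{l 3 l}{3} = 7 + \frac{3 l l}{3} = 7 + \frac{3 l^{2}}{3} = 7 + l^{2}$)
$\left(-3 + 1\right) S{\left(0 \right)} \left(-5\right) \left(-8\right) = \left(-3 + 1\right) \left(7 + 0^{2}\right) \left(-5\right) \left(-8\right) = - 2 \left(7 + 0\right) \left(-5\right) \left(-8\right) = \left(-2\right) 7 \left(-5\right) \left(-8\right) = \left(-14\right) \left(-5\right) \left(-8\right) = 70 \left(-8\right) = -560$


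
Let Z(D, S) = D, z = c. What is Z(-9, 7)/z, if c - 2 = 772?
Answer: -1/86 ≈ -0.011628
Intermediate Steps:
c = 774 (c = 2 + 772 = 774)
z = 774
Z(-9, 7)/z = -9/774 = -9*1/774 = -1/86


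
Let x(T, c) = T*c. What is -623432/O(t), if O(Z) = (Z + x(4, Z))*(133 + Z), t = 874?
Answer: -311716/2200295 ≈ -0.14167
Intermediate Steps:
O(Z) = 5*Z*(133 + Z) (O(Z) = (Z + 4*Z)*(133 + Z) = (5*Z)*(133 + Z) = 5*Z*(133 + Z))
-623432/O(t) = -623432*1/(4370*(133 + 874)) = -623432/(5*874*1007) = -623432/4400590 = -623432*1/4400590 = -311716/2200295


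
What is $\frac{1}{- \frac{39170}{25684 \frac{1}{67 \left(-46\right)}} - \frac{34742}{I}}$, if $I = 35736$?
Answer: $\frac{114730428}{539153366789} \approx 0.0002128$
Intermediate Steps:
$\frac{1}{- \frac{39170}{25684 \frac{1}{67 \left(-46\right)}} - \frac{34742}{I}} = \frac{1}{- \frac{39170}{25684 \frac{1}{67 \left(-46\right)}} - \frac{34742}{35736}} = \frac{1}{- \frac{39170}{25684 \frac{1}{-3082}} - \frac{17371}{17868}} = \frac{1}{- \frac{39170}{25684 \left(- \frac{1}{3082}\right)} - \frac{17371}{17868}} = \frac{1}{- \frac{39170}{- \frac{12842}{1541}} - \frac{17371}{17868}} = \frac{1}{\left(-39170\right) \left(- \frac{1541}{12842}\right) - \frac{17371}{17868}} = \frac{1}{\frac{30180485}{6421} - \frac{17371}{17868}} = \frac{1}{\frac{539153366789}{114730428}} = \frac{114730428}{539153366789}$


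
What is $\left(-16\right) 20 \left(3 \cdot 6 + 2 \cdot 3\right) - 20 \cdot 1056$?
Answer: $-28800$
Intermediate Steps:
$\left(-16\right) 20 \left(3 \cdot 6 + 2 \cdot 3\right) - 20 \cdot 1056 = - 320 \left(18 + 6\right) - 21120 = \left(-320\right) 24 - 21120 = -7680 - 21120 = -28800$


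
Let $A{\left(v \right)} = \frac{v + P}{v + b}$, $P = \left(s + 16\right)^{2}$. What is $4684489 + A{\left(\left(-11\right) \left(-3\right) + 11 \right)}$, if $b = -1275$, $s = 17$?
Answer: $\frac{5766604826}{1231} \approx 4.6845 \cdot 10^{6}$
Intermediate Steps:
$P = 1089$ ($P = \left(17 + 16\right)^{2} = 33^{2} = 1089$)
$A{\left(v \right)} = \frac{1089 + v}{-1275 + v}$ ($A{\left(v \right)} = \frac{v + 1089}{v - 1275} = \frac{1089 + v}{-1275 + v}$)
$4684489 + A{\left(\left(-11\right) \left(-3\right) + 11 \right)} = 4684489 + \frac{1089 + \left(\left(-11\right) \left(-3\right) + 11\right)}{-1275 + \left(\left(-11\right) \left(-3\right) + 11\right)} = 4684489 + \frac{1089 + \left(33 + 11\right)}{-1275 + \left(33 + 11\right)} = 4684489 + \frac{1089 + 44}{-1275 + 44} = 4684489 + \frac{1}{-1231} \cdot 1133 = 4684489 - \frac{1133}{1231} = \frac{5766604826}{1231}$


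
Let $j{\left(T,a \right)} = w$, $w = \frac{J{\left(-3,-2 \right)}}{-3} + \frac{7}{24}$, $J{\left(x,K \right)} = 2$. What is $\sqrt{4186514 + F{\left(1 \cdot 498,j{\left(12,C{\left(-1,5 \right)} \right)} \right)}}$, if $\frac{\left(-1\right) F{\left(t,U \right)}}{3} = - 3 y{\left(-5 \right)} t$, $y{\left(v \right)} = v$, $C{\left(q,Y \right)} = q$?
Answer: $2 \sqrt{1041026} \approx 2040.6$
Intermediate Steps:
$w = - \frac{3}{8}$ ($w = \frac{2}{-3} + \frac{7}{24} = 2 \left(- \frac{1}{3}\right) + 7 \cdot \frac{1}{24} = - \frac{2}{3} + \frac{7}{24} = - \frac{3}{8} \approx -0.375$)
$j{\left(T,a \right)} = - \frac{3}{8}$
$F{\left(t,U \right)} = - 45 t$ ($F{\left(t,U \right)} = - 3 \left(-3\right) \left(-5\right) t = - 3 \cdot 15 t = - 45 t$)
$\sqrt{4186514 + F{\left(1 \cdot 498,j{\left(12,C{\left(-1,5 \right)} \right)} \right)}} = \sqrt{4186514 - 45 \cdot 1 \cdot 498} = \sqrt{4186514 - 22410} = \sqrt{4164104} = 2 \sqrt{1041026}$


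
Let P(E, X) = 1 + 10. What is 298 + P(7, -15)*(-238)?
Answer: -2320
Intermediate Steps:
P(E, X) = 11
298 + P(7, -15)*(-238) = 298 + 11*(-238) = 298 - 2618 = -2320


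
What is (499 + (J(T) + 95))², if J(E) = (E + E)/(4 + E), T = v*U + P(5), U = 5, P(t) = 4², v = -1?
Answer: 79780624/225 ≈ 3.5458e+5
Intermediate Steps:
P(t) = 16
T = 11 (T = -1*5 + 16 = -5 + 16 = 11)
J(E) = 2*E/(4 + E) (J(E) = (2*E)/(4 + E) = 2*E/(4 + E))
(499 + (J(T) + 95))² = (499 + (2*11/(4 + 11) + 95))² = (499 + (2*11/15 + 95))² = (499 + (2*11*(1/15) + 95))² = (499 + (22/15 + 95))² = (499 + 1447/15)² = (8932/15)² = 79780624/225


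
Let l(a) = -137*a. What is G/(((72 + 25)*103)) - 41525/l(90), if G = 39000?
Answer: 179149255/24637806 ≈ 7.2713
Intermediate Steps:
G/(((72 + 25)*103)) - 41525/l(90) = 39000/(((72 + 25)*103)) - 41525/((-137*90)) = 39000/((97*103)) - 41525/(-12330) = 39000/9991 - 41525*(-1/12330) = 39000*(1/9991) + 8305/2466 = 39000/9991 + 8305/2466 = 179149255/24637806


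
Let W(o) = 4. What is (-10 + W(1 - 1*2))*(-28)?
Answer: 168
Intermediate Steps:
(-10 + W(1 - 1*2))*(-28) = (-10 + 4)*(-28) = -6*(-28) = 168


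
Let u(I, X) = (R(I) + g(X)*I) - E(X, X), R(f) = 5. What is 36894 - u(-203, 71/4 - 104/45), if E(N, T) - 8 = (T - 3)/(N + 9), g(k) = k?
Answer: 31697824223/791820 ≈ 40032.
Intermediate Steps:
E(N, T) = 8 + (-3 + T)/(9 + N) (E(N, T) = 8 + (T - 3)/(N + 9) = 8 + (-3 + T)/(9 + N))
u(I, X) = 5 + I*X - (69 + 9*X)/(9 + X) (u(I, X) = (5 + X*I) - (69 + X + 8*X)/(9 + X) = (5 + I*X) - (69 + 9*X)/(9 + X) = 5 + I*X - (69 + 9*X)/(9 + X))
36894 - u(-203, 71/4 - 104/45) = 36894 - (-69 - 9*(71/4 - 104/45) + (5 - 203*(71/4 - 104/45))*(9 + (71/4 - 104/45)))/(9 + (71/4 - 104/45)) = 36894 - (-69 - 9*2779/180 + (5 - 203*2779/180)*(9 + 2779/180))/(9 + 2779/180) = 36894 - (-69 - 2779/20 + (5 - 564137/180)*(4399/180))/4399/180 = 36894 - 180*(-69 - 2779/20 - 563237/180*4399/180)/4399 = 36894 - 180*(-69 - 2779/20 - 2477679563/32400)/4399 = 36894 - 180*(-2484417143)/(4399*32400) = 36894 - 1*(-2484417143/791820) = 36894 + 2484417143/791820 = 31697824223/791820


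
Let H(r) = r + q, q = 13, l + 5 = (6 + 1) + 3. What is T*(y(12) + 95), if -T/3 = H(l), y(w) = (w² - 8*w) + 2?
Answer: -7830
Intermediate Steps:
l = 5 (l = -5 + ((6 + 1) + 3) = -5 + (7 + 3) = -5 + 10 = 5)
H(r) = 13 + r (H(r) = r + 13 = 13 + r)
y(w) = 2 + w² - 8*w
T = -54 (T = -3*(13 + 5) = -3*18 = -54)
T*(y(12) + 95) = -54*((2 + 12² - 8*12) + 95) = -54*((2 + 144 - 96) + 95) = -54*(50 + 95) = -54*145 = -7830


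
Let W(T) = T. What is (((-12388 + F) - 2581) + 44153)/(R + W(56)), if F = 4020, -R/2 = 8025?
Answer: -16602/7997 ≈ -2.0760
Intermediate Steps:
R = -16050 (R = -2*8025 = -16050)
(((-12388 + F) - 2581) + 44153)/(R + W(56)) = (((-12388 + 4020) - 2581) + 44153)/(-16050 + 56) = ((-8368 - 2581) + 44153)/(-15994) = (-10949 + 44153)*(-1/15994) = 33204*(-1/15994) = -16602/7997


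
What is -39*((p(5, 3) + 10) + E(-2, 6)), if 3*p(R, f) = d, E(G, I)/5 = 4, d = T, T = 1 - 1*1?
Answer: -1170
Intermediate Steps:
T = 0 (T = 1 - 1 = 0)
d = 0
E(G, I) = 20 (E(G, I) = 5*4 = 20)
p(R, f) = 0 (p(R, f) = (⅓)*0 = 0)
-39*((p(5, 3) + 10) + E(-2, 6)) = -39*((0 + 10) + 20) = -39*(10 + 20) = -39*30 = -1170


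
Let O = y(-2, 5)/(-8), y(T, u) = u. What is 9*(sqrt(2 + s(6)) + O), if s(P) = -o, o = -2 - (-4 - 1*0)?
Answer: -45/8 ≈ -5.6250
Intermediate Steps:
o = 2 (o = -2 - (-4 + 0) = -2 - 1*(-4) = -2 + 4 = 2)
O = -5/8 (O = 5/(-8) = 5*(-1/8) = -5/8 ≈ -0.62500)
s(P) = -2 (s(P) = -1*2 = -2)
9*(sqrt(2 + s(6)) + O) = 9*(sqrt(2 - 2) - 5/8) = 9*(sqrt(0) - 5/8) = 9*(0 - 5/8) = 9*(-5/8) = -45/8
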